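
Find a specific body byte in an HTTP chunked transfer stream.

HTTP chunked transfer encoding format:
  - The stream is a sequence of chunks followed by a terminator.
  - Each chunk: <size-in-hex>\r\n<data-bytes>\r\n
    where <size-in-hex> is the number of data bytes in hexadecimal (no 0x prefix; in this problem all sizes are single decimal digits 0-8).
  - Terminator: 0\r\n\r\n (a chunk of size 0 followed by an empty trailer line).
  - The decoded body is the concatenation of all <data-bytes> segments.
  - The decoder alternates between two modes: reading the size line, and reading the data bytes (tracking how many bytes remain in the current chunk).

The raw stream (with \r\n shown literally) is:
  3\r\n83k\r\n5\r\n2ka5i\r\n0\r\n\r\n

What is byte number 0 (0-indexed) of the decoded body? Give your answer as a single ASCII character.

Answer: 8

Derivation:
Chunk 1: stream[0..1]='3' size=0x3=3, data at stream[3..6]='83k' -> body[0..3], body so far='83k'
Chunk 2: stream[8..9]='5' size=0x5=5, data at stream[11..16]='2ka5i' -> body[3..8], body so far='83k2ka5i'
Chunk 3: stream[18..19]='0' size=0 (terminator). Final body='83k2ka5i' (8 bytes)
Body byte 0 = '8'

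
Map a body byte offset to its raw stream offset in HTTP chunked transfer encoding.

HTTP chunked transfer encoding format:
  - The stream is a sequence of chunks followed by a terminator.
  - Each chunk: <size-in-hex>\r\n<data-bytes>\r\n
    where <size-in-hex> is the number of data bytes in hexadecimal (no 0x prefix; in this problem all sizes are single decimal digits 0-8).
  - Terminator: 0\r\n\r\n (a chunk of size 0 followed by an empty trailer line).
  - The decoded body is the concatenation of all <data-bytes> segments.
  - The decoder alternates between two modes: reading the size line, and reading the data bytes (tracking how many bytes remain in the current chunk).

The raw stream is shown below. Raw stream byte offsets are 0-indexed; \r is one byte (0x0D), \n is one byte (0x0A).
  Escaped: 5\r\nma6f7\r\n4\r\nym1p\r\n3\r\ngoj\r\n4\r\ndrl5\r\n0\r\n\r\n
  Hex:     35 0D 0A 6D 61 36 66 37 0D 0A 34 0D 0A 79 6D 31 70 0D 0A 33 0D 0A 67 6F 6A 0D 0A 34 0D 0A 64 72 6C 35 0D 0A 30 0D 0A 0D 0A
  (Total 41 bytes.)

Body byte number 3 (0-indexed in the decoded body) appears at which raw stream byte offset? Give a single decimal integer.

Answer: 6

Derivation:
Chunk 1: stream[0..1]='5' size=0x5=5, data at stream[3..8]='ma6f7' -> body[0..5], body so far='ma6f7'
Chunk 2: stream[10..11]='4' size=0x4=4, data at stream[13..17]='ym1p' -> body[5..9], body so far='ma6f7ym1p'
Chunk 3: stream[19..20]='3' size=0x3=3, data at stream[22..25]='goj' -> body[9..12], body so far='ma6f7ym1pgoj'
Chunk 4: stream[27..28]='4' size=0x4=4, data at stream[30..34]='drl5' -> body[12..16], body so far='ma6f7ym1pgojdrl5'
Chunk 5: stream[36..37]='0' size=0 (terminator). Final body='ma6f7ym1pgojdrl5' (16 bytes)
Body byte 3 at stream offset 6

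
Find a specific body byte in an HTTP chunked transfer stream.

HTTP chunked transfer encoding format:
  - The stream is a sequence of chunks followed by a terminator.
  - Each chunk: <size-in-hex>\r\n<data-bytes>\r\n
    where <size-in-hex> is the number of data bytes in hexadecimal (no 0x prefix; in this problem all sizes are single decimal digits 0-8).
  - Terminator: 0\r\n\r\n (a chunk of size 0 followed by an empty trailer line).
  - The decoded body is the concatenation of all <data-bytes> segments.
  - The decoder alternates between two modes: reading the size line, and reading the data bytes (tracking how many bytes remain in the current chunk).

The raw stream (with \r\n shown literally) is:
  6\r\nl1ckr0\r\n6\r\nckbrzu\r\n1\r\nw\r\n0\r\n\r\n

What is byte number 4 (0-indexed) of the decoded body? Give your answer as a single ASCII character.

Chunk 1: stream[0..1]='6' size=0x6=6, data at stream[3..9]='l1ckr0' -> body[0..6], body so far='l1ckr0'
Chunk 2: stream[11..12]='6' size=0x6=6, data at stream[14..20]='ckbrzu' -> body[6..12], body so far='l1ckr0ckbrzu'
Chunk 3: stream[22..23]='1' size=0x1=1, data at stream[25..26]='w' -> body[12..13], body so far='l1ckr0ckbrzuw'
Chunk 4: stream[28..29]='0' size=0 (terminator). Final body='l1ckr0ckbrzuw' (13 bytes)
Body byte 4 = 'r'

Answer: r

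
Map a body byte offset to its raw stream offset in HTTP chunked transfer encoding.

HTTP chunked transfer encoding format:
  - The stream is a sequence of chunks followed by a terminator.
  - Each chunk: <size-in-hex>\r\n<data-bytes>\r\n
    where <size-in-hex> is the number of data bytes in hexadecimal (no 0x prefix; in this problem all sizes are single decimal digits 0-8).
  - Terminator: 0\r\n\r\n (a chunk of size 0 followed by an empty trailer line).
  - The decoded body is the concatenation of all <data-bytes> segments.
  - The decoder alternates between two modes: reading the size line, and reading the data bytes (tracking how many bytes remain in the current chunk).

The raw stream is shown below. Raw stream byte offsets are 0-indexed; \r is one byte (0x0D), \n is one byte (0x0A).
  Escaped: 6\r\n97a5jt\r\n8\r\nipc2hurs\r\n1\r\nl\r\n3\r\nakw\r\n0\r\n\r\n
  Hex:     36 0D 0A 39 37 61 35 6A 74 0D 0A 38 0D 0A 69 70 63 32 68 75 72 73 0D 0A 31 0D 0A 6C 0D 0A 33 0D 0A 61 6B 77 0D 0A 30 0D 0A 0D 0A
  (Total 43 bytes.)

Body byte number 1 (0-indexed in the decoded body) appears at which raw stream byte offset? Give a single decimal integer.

Chunk 1: stream[0..1]='6' size=0x6=6, data at stream[3..9]='97a5jt' -> body[0..6], body so far='97a5jt'
Chunk 2: stream[11..12]='8' size=0x8=8, data at stream[14..22]='ipc2hurs' -> body[6..14], body so far='97a5jtipc2hurs'
Chunk 3: stream[24..25]='1' size=0x1=1, data at stream[27..28]='l' -> body[14..15], body so far='97a5jtipc2hursl'
Chunk 4: stream[30..31]='3' size=0x3=3, data at stream[33..36]='akw' -> body[15..18], body so far='97a5jtipc2hurslakw'
Chunk 5: stream[38..39]='0' size=0 (terminator). Final body='97a5jtipc2hurslakw' (18 bytes)
Body byte 1 at stream offset 4

Answer: 4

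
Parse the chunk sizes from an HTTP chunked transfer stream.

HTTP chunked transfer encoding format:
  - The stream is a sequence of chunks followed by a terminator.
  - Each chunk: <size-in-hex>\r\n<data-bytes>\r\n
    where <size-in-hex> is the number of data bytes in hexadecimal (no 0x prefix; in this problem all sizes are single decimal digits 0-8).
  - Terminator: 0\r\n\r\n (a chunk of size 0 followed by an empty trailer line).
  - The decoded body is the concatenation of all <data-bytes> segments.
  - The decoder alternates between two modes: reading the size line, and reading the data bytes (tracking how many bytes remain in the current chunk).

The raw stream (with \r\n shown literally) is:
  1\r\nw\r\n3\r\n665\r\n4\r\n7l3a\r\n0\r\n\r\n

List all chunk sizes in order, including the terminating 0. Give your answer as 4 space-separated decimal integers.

Answer: 1 3 4 0

Derivation:
Chunk 1: stream[0..1]='1' size=0x1=1, data at stream[3..4]='w' -> body[0..1], body so far='w'
Chunk 2: stream[6..7]='3' size=0x3=3, data at stream[9..12]='665' -> body[1..4], body so far='w665'
Chunk 3: stream[14..15]='4' size=0x4=4, data at stream[17..21]='7l3a' -> body[4..8], body so far='w6657l3a'
Chunk 4: stream[23..24]='0' size=0 (terminator). Final body='w6657l3a' (8 bytes)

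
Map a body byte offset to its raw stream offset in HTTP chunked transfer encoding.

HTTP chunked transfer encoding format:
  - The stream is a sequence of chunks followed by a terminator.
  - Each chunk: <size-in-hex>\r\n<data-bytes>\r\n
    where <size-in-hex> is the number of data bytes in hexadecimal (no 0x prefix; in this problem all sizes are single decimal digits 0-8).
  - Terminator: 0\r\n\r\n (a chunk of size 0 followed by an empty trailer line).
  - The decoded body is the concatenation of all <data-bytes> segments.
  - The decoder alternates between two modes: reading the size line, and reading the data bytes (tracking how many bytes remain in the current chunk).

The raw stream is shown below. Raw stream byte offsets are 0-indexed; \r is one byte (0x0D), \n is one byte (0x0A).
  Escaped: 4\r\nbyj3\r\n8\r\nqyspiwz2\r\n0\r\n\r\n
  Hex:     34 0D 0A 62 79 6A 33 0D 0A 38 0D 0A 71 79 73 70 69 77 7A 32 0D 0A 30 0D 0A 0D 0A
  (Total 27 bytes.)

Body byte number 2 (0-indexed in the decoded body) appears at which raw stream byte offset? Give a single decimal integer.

Chunk 1: stream[0..1]='4' size=0x4=4, data at stream[3..7]='byj3' -> body[0..4], body so far='byj3'
Chunk 2: stream[9..10]='8' size=0x8=8, data at stream[12..20]='qyspiwz2' -> body[4..12], body so far='byj3qyspiwz2'
Chunk 3: stream[22..23]='0' size=0 (terminator). Final body='byj3qyspiwz2' (12 bytes)
Body byte 2 at stream offset 5

Answer: 5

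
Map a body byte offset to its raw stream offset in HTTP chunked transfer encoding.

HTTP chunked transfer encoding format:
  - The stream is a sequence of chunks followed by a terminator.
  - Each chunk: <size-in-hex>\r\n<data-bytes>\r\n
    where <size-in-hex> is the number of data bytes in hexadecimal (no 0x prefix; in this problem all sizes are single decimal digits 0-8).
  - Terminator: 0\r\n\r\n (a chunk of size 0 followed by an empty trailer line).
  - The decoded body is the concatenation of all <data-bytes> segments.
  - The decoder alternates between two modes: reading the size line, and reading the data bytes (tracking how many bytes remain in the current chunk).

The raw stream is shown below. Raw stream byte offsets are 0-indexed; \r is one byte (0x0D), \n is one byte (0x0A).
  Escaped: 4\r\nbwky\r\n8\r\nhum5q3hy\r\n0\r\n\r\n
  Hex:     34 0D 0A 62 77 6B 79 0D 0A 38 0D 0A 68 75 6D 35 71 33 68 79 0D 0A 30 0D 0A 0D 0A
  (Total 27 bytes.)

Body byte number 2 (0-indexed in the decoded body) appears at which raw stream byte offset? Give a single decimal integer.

Answer: 5

Derivation:
Chunk 1: stream[0..1]='4' size=0x4=4, data at stream[3..7]='bwky' -> body[0..4], body so far='bwky'
Chunk 2: stream[9..10]='8' size=0x8=8, data at stream[12..20]='hum5q3hy' -> body[4..12], body so far='bwkyhum5q3hy'
Chunk 3: stream[22..23]='0' size=0 (terminator). Final body='bwkyhum5q3hy' (12 bytes)
Body byte 2 at stream offset 5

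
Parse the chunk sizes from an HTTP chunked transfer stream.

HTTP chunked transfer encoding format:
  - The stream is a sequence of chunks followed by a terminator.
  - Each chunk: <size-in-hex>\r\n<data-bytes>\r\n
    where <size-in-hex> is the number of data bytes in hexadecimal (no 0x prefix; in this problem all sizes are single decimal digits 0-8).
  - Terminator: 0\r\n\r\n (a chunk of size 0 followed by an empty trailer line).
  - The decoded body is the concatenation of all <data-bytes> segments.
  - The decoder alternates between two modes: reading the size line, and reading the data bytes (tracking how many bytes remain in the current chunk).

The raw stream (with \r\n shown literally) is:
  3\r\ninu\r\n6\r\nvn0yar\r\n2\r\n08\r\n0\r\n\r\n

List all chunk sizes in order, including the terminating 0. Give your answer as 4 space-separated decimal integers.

Chunk 1: stream[0..1]='3' size=0x3=3, data at stream[3..6]='inu' -> body[0..3], body so far='inu'
Chunk 2: stream[8..9]='6' size=0x6=6, data at stream[11..17]='vn0yar' -> body[3..9], body so far='inuvn0yar'
Chunk 3: stream[19..20]='2' size=0x2=2, data at stream[22..24]='08' -> body[9..11], body so far='inuvn0yar08'
Chunk 4: stream[26..27]='0' size=0 (terminator). Final body='inuvn0yar08' (11 bytes)

Answer: 3 6 2 0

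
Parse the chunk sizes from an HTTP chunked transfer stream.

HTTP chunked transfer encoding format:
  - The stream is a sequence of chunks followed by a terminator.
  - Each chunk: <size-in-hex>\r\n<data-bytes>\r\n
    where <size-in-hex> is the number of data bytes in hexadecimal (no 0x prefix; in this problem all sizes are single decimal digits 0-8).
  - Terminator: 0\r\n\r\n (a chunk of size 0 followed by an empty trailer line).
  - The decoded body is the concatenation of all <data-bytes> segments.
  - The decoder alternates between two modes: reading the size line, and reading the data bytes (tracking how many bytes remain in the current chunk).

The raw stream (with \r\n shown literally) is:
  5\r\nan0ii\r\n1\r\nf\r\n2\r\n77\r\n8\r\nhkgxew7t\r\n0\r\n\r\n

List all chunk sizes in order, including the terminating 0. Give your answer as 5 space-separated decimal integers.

Answer: 5 1 2 8 0

Derivation:
Chunk 1: stream[0..1]='5' size=0x5=5, data at stream[3..8]='an0ii' -> body[0..5], body so far='an0ii'
Chunk 2: stream[10..11]='1' size=0x1=1, data at stream[13..14]='f' -> body[5..6], body so far='an0iif'
Chunk 3: stream[16..17]='2' size=0x2=2, data at stream[19..21]='77' -> body[6..8], body so far='an0iif77'
Chunk 4: stream[23..24]='8' size=0x8=8, data at stream[26..34]='hkgxew7t' -> body[8..16], body so far='an0iif77hkgxew7t'
Chunk 5: stream[36..37]='0' size=0 (terminator). Final body='an0iif77hkgxew7t' (16 bytes)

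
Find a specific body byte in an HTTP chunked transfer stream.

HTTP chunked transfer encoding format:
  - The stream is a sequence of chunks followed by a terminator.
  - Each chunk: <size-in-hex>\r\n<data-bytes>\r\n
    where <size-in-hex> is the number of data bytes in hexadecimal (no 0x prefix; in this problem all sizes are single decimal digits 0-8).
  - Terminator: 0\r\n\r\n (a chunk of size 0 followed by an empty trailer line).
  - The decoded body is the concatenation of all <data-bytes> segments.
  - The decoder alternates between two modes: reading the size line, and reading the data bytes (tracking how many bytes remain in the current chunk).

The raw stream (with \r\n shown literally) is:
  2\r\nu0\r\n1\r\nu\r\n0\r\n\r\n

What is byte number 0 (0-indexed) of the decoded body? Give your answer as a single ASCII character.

Chunk 1: stream[0..1]='2' size=0x2=2, data at stream[3..5]='u0' -> body[0..2], body so far='u0'
Chunk 2: stream[7..8]='1' size=0x1=1, data at stream[10..11]='u' -> body[2..3], body so far='u0u'
Chunk 3: stream[13..14]='0' size=0 (terminator). Final body='u0u' (3 bytes)
Body byte 0 = 'u'

Answer: u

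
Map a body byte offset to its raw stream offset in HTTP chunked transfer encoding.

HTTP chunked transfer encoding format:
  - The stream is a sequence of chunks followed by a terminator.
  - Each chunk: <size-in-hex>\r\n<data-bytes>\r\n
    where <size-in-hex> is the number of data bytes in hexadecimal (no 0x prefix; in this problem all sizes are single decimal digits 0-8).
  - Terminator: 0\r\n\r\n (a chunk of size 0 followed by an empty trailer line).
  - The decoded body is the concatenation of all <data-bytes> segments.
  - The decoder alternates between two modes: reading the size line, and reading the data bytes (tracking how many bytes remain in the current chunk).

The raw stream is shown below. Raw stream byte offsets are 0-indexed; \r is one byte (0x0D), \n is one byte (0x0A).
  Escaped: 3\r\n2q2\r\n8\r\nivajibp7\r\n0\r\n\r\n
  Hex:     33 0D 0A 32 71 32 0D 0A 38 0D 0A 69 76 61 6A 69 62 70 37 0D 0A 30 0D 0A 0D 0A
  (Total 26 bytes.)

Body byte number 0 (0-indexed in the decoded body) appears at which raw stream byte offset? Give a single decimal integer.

Chunk 1: stream[0..1]='3' size=0x3=3, data at stream[3..6]='2q2' -> body[0..3], body so far='2q2'
Chunk 2: stream[8..9]='8' size=0x8=8, data at stream[11..19]='ivajibp7' -> body[3..11], body so far='2q2ivajibp7'
Chunk 3: stream[21..22]='0' size=0 (terminator). Final body='2q2ivajibp7' (11 bytes)
Body byte 0 at stream offset 3

Answer: 3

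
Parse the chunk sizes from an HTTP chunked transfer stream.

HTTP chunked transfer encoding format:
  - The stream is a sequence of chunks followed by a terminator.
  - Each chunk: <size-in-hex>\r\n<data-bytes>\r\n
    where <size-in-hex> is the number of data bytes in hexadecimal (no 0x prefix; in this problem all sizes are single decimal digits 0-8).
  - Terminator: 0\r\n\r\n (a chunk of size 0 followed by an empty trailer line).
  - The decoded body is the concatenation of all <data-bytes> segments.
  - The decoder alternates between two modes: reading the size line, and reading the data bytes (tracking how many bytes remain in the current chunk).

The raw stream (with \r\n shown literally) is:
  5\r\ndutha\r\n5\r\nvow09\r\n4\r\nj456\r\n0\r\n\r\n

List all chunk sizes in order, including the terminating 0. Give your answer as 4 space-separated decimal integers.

Answer: 5 5 4 0

Derivation:
Chunk 1: stream[0..1]='5' size=0x5=5, data at stream[3..8]='dutha' -> body[0..5], body so far='dutha'
Chunk 2: stream[10..11]='5' size=0x5=5, data at stream[13..18]='vow09' -> body[5..10], body so far='duthavow09'
Chunk 3: stream[20..21]='4' size=0x4=4, data at stream[23..27]='j456' -> body[10..14], body so far='duthavow09j456'
Chunk 4: stream[29..30]='0' size=0 (terminator). Final body='duthavow09j456' (14 bytes)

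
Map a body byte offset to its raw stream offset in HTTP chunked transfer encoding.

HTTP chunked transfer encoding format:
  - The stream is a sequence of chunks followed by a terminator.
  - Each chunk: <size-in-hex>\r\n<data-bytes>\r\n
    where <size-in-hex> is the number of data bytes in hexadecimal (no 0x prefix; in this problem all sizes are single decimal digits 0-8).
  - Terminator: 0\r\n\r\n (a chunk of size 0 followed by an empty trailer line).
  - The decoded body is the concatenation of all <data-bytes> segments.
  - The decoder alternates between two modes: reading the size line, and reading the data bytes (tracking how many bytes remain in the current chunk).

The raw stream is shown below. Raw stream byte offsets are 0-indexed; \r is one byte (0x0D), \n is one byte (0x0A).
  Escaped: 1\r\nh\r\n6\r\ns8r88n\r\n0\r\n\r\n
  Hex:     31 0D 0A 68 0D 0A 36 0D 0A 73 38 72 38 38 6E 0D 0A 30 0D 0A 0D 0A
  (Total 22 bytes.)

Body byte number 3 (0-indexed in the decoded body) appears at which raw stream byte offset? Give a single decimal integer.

Chunk 1: stream[0..1]='1' size=0x1=1, data at stream[3..4]='h' -> body[0..1], body so far='h'
Chunk 2: stream[6..7]='6' size=0x6=6, data at stream[9..15]='s8r88n' -> body[1..7], body so far='hs8r88n'
Chunk 3: stream[17..18]='0' size=0 (terminator). Final body='hs8r88n' (7 bytes)
Body byte 3 at stream offset 11

Answer: 11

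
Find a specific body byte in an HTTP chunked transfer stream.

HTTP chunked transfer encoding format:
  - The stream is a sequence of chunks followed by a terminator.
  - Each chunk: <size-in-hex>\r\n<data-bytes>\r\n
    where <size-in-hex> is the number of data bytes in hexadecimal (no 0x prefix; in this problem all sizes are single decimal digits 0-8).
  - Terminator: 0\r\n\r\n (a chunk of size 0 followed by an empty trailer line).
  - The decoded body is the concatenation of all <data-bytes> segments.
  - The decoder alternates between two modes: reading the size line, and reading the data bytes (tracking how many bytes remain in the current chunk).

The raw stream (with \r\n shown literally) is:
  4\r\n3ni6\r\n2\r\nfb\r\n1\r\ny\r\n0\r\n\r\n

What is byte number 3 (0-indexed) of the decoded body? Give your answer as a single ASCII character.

Answer: 6

Derivation:
Chunk 1: stream[0..1]='4' size=0x4=4, data at stream[3..7]='3ni6' -> body[0..4], body so far='3ni6'
Chunk 2: stream[9..10]='2' size=0x2=2, data at stream[12..14]='fb' -> body[4..6], body so far='3ni6fb'
Chunk 3: stream[16..17]='1' size=0x1=1, data at stream[19..20]='y' -> body[6..7], body so far='3ni6fby'
Chunk 4: stream[22..23]='0' size=0 (terminator). Final body='3ni6fby' (7 bytes)
Body byte 3 = '6'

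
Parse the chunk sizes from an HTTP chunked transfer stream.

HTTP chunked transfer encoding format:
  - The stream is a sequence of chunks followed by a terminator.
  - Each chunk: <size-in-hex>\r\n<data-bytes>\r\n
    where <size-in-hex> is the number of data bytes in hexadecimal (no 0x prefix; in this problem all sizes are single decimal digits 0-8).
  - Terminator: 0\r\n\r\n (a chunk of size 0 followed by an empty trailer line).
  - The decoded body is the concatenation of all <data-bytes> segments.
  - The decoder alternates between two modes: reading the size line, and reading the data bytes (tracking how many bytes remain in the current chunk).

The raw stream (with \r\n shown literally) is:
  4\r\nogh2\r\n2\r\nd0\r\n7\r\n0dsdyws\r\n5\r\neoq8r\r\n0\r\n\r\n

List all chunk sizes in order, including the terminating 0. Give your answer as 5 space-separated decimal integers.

Answer: 4 2 7 5 0

Derivation:
Chunk 1: stream[0..1]='4' size=0x4=4, data at stream[3..7]='ogh2' -> body[0..4], body so far='ogh2'
Chunk 2: stream[9..10]='2' size=0x2=2, data at stream[12..14]='d0' -> body[4..6], body so far='ogh2d0'
Chunk 3: stream[16..17]='7' size=0x7=7, data at stream[19..26]='0dsdyws' -> body[6..13], body so far='ogh2d00dsdyws'
Chunk 4: stream[28..29]='5' size=0x5=5, data at stream[31..36]='eoq8r' -> body[13..18], body so far='ogh2d00dsdywseoq8r'
Chunk 5: stream[38..39]='0' size=0 (terminator). Final body='ogh2d00dsdywseoq8r' (18 bytes)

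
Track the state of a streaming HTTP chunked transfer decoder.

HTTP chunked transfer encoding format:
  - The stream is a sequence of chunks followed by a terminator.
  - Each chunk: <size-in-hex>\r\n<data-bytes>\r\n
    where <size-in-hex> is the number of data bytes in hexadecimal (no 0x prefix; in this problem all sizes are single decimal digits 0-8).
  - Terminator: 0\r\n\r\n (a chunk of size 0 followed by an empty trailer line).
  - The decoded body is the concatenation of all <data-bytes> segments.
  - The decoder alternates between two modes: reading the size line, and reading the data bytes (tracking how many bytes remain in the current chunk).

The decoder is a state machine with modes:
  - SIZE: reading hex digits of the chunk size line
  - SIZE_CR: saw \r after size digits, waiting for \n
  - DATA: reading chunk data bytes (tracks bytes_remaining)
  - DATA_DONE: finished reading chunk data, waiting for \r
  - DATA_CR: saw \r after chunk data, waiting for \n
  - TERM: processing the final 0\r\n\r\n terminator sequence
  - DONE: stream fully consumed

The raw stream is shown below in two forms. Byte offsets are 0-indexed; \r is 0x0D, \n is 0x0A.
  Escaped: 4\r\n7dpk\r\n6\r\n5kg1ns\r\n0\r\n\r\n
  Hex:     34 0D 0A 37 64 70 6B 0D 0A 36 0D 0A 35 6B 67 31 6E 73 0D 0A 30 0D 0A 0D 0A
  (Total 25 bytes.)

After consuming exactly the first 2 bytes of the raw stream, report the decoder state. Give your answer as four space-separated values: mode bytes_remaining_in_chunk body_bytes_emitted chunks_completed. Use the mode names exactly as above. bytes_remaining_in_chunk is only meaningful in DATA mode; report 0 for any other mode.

Byte 0 = '4': mode=SIZE remaining=0 emitted=0 chunks_done=0
Byte 1 = 0x0D: mode=SIZE_CR remaining=0 emitted=0 chunks_done=0

Answer: SIZE_CR 0 0 0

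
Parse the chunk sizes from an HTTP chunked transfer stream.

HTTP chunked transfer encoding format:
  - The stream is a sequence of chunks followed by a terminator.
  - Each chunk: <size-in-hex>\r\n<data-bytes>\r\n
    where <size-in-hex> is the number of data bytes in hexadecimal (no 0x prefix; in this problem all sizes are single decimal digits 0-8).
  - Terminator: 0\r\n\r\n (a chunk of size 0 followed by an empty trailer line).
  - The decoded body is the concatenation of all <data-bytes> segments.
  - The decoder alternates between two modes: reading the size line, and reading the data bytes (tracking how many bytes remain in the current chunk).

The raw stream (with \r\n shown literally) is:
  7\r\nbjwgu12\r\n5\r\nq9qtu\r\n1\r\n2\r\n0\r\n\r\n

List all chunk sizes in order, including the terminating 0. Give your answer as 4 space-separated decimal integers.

Chunk 1: stream[0..1]='7' size=0x7=7, data at stream[3..10]='bjwgu12' -> body[0..7], body so far='bjwgu12'
Chunk 2: stream[12..13]='5' size=0x5=5, data at stream[15..20]='q9qtu' -> body[7..12], body so far='bjwgu12q9qtu'
Chunk 3: stream[22..23]='1' size=0x1=1, data at stream[25..26]='2' -> body[12..13], body so far='bjwgu12q9qtu2'
Chunk 4: stream[28..29]='0' size=0 (terminator). Final body='bjwgu12q9qtu2' (13 bytes)

Answer: 7 5 1 0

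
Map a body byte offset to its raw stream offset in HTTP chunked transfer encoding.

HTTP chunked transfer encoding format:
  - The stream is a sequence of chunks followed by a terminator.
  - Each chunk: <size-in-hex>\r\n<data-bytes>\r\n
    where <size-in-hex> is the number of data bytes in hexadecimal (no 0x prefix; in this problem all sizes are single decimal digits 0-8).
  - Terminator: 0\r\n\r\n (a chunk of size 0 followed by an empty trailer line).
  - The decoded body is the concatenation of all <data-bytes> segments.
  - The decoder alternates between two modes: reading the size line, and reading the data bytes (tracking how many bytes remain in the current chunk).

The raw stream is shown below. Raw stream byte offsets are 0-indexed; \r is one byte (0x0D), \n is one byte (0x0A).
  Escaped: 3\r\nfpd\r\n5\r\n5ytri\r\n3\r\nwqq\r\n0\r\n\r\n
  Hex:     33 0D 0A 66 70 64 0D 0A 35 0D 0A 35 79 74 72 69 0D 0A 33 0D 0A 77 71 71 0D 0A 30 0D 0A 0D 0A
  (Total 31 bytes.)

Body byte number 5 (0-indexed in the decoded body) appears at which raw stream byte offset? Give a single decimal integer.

Answer: 13

Derivation:
Chunk 1: stream[0..1]='3' size=0x3=3, data at stream[3..6]='fpd' -> body[0..3], body so far='fpd'
Chunk 2: stream[8..9]='5' size=0x5=5, data at stream[11..16]='5ytri' -> body[3..8], body so far='fpd5ytri'
Chunk 3: stream[18..19]='3' size=0x3=3, data at stream[21..24]='wqq' -> body[8..11], body so far='fpd5ytriwqq'
Chunk 4: stream[26..27]='0' size=0 (terminator). Final body='fpd5ytriwqq' (11 bytes)
Body byte 5 at stream offset 13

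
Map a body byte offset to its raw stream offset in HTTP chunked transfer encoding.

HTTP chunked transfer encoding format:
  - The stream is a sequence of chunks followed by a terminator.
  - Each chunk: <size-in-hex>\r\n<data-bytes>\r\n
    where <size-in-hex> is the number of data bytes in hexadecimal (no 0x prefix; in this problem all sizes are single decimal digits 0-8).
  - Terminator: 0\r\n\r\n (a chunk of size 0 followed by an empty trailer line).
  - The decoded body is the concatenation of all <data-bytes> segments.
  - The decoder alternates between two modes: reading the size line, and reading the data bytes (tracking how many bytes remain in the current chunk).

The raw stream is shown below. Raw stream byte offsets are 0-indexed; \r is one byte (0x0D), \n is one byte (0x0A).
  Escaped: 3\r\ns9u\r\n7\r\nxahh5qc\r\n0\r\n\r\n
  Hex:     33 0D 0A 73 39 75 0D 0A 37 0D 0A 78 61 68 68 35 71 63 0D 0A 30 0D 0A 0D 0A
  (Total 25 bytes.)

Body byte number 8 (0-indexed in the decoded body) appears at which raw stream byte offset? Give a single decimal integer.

Chunk 1: stream[0..1]='3' size=0x3=3, data at stream[3..6]='s9u' -> body[0..3], body so far='s9u'
Chunk 2: stream[8..9]='7' size=0x7=7, data at stream[11..18]='xahh5qc' -> body[3..10], body so far='s9uxahh5qc'
Chunk 3: stream[20..21]='0' size=0 (terminator). Final body='s9uxahh5qc' (10 bytes)
Body byte 8 at stream offset 16

Answer: 16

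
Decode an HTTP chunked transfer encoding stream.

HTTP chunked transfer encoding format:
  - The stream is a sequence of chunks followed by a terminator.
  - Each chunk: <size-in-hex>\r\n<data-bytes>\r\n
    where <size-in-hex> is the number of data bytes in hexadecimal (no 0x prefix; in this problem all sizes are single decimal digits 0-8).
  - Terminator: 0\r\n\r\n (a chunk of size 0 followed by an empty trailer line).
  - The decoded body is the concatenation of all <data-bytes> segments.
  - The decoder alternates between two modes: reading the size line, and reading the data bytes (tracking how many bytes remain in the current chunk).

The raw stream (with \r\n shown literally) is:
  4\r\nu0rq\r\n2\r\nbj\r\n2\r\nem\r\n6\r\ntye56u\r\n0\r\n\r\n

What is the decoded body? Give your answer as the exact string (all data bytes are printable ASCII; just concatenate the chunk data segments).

Answer: u0rqbjemtye56u

Derivation:
Chunk 1: stream[0..1]='4' size=0x4=4, data at stream[3..7]='u0rq' -> body[0..4], body so far='u0rq'
Chunk 2: stream[9..10]='2' size=0x2=2, data at stream[12..14]='bj' -> body[4..6], body so far='u0rqbj'
Chunk 3: stream[16..17]='2' size=0x2=2, data at stream[19..21]='em' -> body[6..8], body so far='u0rqbjem'
Chunk 4: stream[23..24]='6' size=0x6=6, data at stream[26..32]='tye56u' -> body[8..14], body so far='u0rqbjemtye56u'
Chunk 5: stream[34..35]='0' size=0 (terminator). Final body='u0rqbjemtye56u' (14 bytes)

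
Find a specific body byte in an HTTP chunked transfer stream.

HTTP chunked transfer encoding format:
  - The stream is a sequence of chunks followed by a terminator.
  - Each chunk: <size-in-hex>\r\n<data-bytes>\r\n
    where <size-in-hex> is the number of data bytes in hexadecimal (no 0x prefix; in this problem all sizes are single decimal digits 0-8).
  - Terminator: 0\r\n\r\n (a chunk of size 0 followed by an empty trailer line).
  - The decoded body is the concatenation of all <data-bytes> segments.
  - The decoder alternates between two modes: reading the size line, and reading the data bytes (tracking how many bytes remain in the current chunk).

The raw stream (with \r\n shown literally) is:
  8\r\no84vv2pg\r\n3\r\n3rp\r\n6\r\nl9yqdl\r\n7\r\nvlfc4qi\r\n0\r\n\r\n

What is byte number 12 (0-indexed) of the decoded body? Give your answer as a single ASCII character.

Chunk 1: stream[0..1]='8' size=0x8=8, data at stream[3..11]='o84vv2pg' -> body[0..8], body so far='o84vv2pg'
Chunk 2: stream[13..14]='3' size=0x3=3, data at stream[16..19]='3rp' -> body[8..11], body so far='o84vv2pg3rp'
Chunk 3: stream[21..22]='6' size=0x6=6, data at stream[24..30]='l9yqdl' -> body[11..17], body so far='o84vv2pg3rpl9yqdl'
Chunk 4: stream[32..33]='7' size=0x7=7, data at stream[35..42]='vlfc4qi' -> body[17..24], body so far='o84vv2pg3rpl9yqdlvlfc4qi'
Chunk 5: stream[44..45]='0' size=0 (terminator). Final body='o84vv2pg3rpl9yqdlvlfc4qi' (24 bytes)
Body byte 12 = '9'

Answer: 9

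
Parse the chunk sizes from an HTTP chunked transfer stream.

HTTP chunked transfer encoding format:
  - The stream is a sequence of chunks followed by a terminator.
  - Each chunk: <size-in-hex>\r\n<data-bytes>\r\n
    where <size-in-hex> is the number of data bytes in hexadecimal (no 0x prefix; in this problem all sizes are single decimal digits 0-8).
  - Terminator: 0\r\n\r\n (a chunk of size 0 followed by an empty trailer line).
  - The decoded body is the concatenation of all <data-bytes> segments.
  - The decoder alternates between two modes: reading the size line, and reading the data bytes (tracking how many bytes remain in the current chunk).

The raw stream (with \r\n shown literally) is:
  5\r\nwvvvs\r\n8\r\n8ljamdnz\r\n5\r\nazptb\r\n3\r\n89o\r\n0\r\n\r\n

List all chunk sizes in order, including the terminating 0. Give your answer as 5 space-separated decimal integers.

Answer: 5 8 5 3 0

Derivation:
Chunk 1: stream[0..1]='5' size=0x5=5, data at stream[3..8]='wvvvs' -> body[0..5], body so far='wvvvs'
Chunk 2: stream[10..11]='8' size=0x8=8, data at stream[13..21]='8ljamdnz' -> body[5..13], body so far='wvvvs8ljamdnz'
Chunk 3: stream[23..24]='5' size=0x5=5, data at stream[26..31]='azptb' -> body[13..18], body so far='wvvvs8ljamdnzazptb'
Chunk 4: stream[33..34]='3' size=0x3=3, data at stream[36..39]='89o' -> body[18..21], body so far='wvvvs8ljamdnzazptb89o'
Chunk 5: stream[41..42]='0' size=0 (terminator). Final body='wvvvs8ljamdnzazptb89o' (21 bytes)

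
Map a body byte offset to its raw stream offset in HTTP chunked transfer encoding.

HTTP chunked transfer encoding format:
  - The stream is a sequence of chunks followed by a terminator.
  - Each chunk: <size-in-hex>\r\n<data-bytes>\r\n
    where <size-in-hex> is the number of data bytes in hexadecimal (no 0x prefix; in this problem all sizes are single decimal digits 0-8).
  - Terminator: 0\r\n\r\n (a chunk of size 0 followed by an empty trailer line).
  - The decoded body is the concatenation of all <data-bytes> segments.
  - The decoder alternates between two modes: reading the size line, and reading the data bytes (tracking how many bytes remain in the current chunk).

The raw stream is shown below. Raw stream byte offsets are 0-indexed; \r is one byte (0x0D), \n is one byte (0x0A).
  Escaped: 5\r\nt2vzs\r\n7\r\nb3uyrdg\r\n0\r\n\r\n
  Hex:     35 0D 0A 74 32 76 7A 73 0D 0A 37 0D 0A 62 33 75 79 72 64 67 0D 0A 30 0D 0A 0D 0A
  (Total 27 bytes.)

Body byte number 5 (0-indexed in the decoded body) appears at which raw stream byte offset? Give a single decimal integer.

Chunk 1: stream[0..1]='5' size=0x5=5, data at stream[3..8]='t2vzs' -> body[0..5], body so far='t2vzs'
Chunk 2: stream[10..11]='7' size=0x7=7, data at stream[13..20]='b3uyrdg' -> body[5..12], body so far='t2vzsb3uyrdg'
Chunk 3: stream[22..23]='0' size=0 (terminator). Final body='t2vzsb3uyrdg' (12 bytes)
Body byte 5 at stream offset 13

Answer: 13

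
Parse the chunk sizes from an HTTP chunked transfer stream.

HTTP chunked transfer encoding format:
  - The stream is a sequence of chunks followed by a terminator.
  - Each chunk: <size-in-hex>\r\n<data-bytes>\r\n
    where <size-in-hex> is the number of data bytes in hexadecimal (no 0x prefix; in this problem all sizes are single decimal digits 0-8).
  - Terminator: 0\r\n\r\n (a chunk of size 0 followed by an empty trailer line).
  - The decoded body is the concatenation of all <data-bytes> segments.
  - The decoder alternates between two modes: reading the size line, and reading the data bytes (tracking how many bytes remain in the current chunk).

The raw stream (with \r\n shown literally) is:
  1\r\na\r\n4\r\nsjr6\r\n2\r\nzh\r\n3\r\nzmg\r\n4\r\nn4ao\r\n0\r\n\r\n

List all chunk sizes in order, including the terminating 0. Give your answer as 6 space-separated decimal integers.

Chunk 1: stream[0..1]='1' size=0x1=1, data at stream[3..4]='a' -> body[0..1], body so far='a'
Chunk 2: stream[6..7]='4' size=0x4=4, data at stream[9..13]='sjr6' -> body[1..5], body so far='asjr6'
Chunk 3: stream[15..16]='2' size=0x2=2, data at stream[18..20]='zh' -> body[5..7], body so far='asjr6zh'
Chunk 4: stream[22..23]='3' size=0x3=3, data at stream[25..28]='zmg' -> body[7..10], body so far='asjr6zhzmg'
Chunk 5: stream[30..31]='4' size=0x4=4, data at stream[33..37]='n4ao' -> body[10..14], body so far='asjr6zhzmgn4ao'
Chunk 6: stream[39..40]='0' size=0 (terminator). Final body='asjr6zhzmgn4ao' (14 bytes)

Answer: 1 4 2 3 4 0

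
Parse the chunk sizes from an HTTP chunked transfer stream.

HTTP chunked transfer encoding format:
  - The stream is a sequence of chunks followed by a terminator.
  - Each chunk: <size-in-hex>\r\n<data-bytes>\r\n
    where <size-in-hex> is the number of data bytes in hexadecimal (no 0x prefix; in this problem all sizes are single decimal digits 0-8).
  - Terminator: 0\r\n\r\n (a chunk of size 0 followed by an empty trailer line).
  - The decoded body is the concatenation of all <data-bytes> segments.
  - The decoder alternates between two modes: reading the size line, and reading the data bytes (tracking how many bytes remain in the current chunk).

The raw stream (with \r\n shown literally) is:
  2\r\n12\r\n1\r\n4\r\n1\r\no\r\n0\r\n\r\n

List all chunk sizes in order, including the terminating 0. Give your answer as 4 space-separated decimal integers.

Chunk 1: stream[0..1]='2' size=0x2=2, data at stream[3..5]='12' -> body[0..2], body so far='12'
Chunk 2: stream[7..8]='1' size=0x1=1, data at stream[10..11]='4' -> body[2..3], body so far='124'
Chunk 3: stream[13..14]='1' size=0x1=1, data at stream[16..17]='o' -> body[3..4], body so far='124o'
Chunk 4: stream[19..20]='0' size=0 (terminator). Final body='124o' (4 bytes)

Answer: 2 1 1 0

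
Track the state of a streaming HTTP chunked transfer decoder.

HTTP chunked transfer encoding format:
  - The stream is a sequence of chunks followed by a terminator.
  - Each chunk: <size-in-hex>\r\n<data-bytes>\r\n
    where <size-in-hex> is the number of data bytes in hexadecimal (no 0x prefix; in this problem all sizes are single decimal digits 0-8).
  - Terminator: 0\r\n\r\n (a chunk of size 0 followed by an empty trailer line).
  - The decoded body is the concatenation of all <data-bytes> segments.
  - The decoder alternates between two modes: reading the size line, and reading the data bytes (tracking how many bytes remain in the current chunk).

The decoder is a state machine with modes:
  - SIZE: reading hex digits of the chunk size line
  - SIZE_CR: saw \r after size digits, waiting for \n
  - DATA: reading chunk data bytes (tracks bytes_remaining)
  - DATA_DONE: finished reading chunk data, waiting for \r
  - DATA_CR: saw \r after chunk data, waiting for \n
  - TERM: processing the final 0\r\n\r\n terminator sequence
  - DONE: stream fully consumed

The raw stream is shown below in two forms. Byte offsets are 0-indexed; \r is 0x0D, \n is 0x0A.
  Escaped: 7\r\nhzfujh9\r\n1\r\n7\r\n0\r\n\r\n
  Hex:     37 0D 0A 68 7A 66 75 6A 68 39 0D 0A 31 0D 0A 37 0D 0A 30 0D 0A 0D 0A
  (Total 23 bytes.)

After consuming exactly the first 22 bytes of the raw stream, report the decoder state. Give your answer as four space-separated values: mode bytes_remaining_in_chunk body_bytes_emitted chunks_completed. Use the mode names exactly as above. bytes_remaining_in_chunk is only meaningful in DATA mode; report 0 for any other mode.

Byte 0 = '7': mode=SIZE remaining=0 emitted=0 chunks_done=0
Byte 1 = 0x0D: mode=SIZE_CR remaining=0 emitted=0 chunks_done=0
Byte 2 = 0x0A: mode=DATA remaining=7 emitted=0 chunks_done=0
Byte 3 = 'h': mode=DATA remaining=6 emitted=1 chunks_done=0
Byte 4 = 'z': mode=DATA remaining=5 emitted=2 chunks_done=0
Byte 5 = 'f': mode=DATA remaining=4 emitted=3 chunks_done=0
Byte 6 = 'u': mode=DATA remaining=3 emitted=4 chunks_done=0
Byte 7 = 'j': mode=DATA remaining=2 emitted=5 chunks_done=0
Byte 8 = 'h': mode=DATA remaining=1 emitted=6 chunks_done=0
Byte 9 = '9': mode=DATA_DONE remaining=0 emitted=7 chunks_done=0
Byte 10 = 0x0D: mode=DATA_CR remaining=0 emitted=7 chunks_done=0
Byte 11 = 0x0A: mode=SIZE remaining=0 emitted=7 chunks_done=1
Byte 12 = '1': mode=SIZE remaining=0 emitted=7 chunks_done=1
Byte 13 = 0x0D: mode=SIZE_CR remaining=0 emitted=7 chunks_done=1
Byte 14 = 0x0A: mode=DATA remaining=1 emitted=7 chunks_done=1
Byte 15 = '7': mode=DATA_DONE remaining=0 emitted=8 chunks_done=1
Byte 16 = 0x0D: mode=DATA_CR remaining=0 emitted=8 chunks_done=1
Byte 17 = 0x0A: mode=SIZE remaining=0 emitted=8 chunks_done=2
Byte 18 = '0': mode=SIZE remaining=0 emitted=8 chunks_done=2
Byte 19 = 0x0D: mode=SIZE_CR remaining=0 emitted=8 chunks_done=2
Byte 20 = 0x0A: mode=TERM remaining=0 emitted=8 chunks_done=2
Byte 21 = 0x0D: mode=TERM remaining=0 emitted=8 chunks_done=2

Answer: TERM 0 8 2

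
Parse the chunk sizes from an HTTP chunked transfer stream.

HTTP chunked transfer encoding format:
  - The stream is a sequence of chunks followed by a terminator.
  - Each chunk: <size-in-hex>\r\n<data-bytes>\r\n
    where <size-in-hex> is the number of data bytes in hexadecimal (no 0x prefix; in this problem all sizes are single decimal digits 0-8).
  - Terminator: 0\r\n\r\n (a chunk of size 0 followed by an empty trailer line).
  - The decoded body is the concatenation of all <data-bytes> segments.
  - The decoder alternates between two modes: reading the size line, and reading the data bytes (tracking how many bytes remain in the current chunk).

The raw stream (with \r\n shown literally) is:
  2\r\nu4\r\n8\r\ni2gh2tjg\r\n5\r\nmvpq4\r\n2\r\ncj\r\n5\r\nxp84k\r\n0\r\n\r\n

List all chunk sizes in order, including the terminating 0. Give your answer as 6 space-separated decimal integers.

Chunk 1: stream[0..1]='2' size=0x2=2, data at stream[3..5]='u4' -> body[0..2], body so far='u4'
Chunk 2: stream[7..8]='8' size=0x8=8, data at stream[10..18]='i2gh2tjg' -> body[2..10], body so far='u4i2gh2tjg'
Chunk 3: stream[20..21]='5' size=0x5=5, data at stream[23..28]='mvpq4' -> body[10..15], body so far='u4i2gh2tjgmvpq4'
Chunk 4: stream[30..31]='2' size=0x2=2, data at stream[33..35]='cj' -> body[15..17], body so far='u4i2gh2tjgmvpq4cj'
Chunk 5: stream[37..38]='5' size=0x5=5, data at stream[40..45]='xp84k' -> body[17..22], body so far='u4i2gh2tjgmvpq4cjxp84k'
Chunk 6: stream[47..48]='0' size=0 (terminator). Final body='u4i2gh2tjgmvpq4cjxp84k' (22 bytes)

Answer: 2 8 5 2 5 0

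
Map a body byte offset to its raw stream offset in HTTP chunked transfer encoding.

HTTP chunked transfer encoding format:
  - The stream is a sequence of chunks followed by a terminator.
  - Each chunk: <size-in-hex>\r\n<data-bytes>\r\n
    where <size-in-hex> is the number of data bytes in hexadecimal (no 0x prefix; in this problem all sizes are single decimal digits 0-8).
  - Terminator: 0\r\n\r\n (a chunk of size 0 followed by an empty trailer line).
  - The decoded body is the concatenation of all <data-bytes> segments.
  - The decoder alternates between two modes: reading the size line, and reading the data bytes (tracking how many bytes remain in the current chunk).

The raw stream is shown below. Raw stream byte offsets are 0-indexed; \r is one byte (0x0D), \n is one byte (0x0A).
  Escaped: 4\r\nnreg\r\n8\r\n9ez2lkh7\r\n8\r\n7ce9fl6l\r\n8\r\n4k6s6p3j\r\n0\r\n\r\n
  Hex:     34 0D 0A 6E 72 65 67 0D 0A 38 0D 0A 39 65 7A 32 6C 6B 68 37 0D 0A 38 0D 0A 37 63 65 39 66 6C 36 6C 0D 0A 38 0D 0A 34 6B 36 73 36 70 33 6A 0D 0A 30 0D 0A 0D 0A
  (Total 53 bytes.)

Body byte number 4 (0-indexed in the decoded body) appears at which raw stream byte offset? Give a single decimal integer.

Chunk 1: stream[0..1]='4' size=0x4=4, data at stream[3..7]='nreg' -> body[0..4], body so far='nreg'
Chunk 2: stream[9..10]='8' size=0x8=8, data at stream[12..20]='9ez2lkh7' -> body[4..12], body so far='nreg9ez2lkh7'
Chunk 3: stream[22..23]='8' size=0x8=8, data at stream[25..33]='7ce9fl6l' -> body[12..20], body so far='nreg9ez2lkh77ce9fl6l'
Chunk 4: stream[35..36]='8' size=0x8=8, data at stream[38..46]='4k6s6p3j' -> body[20..28], body so far='nreg9ez2lkh77ce9fl6l4k6s6p3j'
Chunk 5: stream[48..49]='0' size=0 (terminator). Final body='nreg9ez2lkh77ce9fl6l4k6s6p3j' (28 bytes)
Body byte 4 at stream offset 12

Answer: 12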